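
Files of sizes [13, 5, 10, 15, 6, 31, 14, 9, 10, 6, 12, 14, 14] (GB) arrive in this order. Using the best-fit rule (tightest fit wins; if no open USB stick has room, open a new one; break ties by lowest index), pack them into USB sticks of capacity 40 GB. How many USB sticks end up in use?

  13 → USB stick 1 (new)  [load 13/40]
  5 → USB stick 1  [load 18/40]
  10 → USB stick 1  [load 28/40]
  15 → USB stick 2 (new)  [load 15/40]
  6 → USB stick 1  [load 34/40]
  31 → USB stick 3 (new)  [load 31/40]
  14 → USB stick 2  [load 29/40]
  9 → USB stick 3  [load 40/40]
  10 → USB stick 2  [load 39/40]
  6 → USB stick 1  [load 40/40]
  12 → USB stick 4 (new)  [load 12/40]
  14 → USB stick 4  [load 26/40]
  14 → USB stick 4  [load 40/40]
4 USB sticks opened.

4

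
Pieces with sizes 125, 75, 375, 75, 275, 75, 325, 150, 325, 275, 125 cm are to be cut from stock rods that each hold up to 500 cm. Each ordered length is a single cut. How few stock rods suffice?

5

Total = 375 + 325 + 325 + 275 + 275 + 150 + 125 + 125 + 75 + 75 + 75 = 2200 cm.
Lower bound: ⌈2200/500⌉ = 5 stock rods.
A packing using 5 stock rods:
  stock rod 1: 375 + 125 = 500
  stock rod 2: 325 + 150 = 475
  stock rod 3: 325 + 125 = 450
  stock rod 4: 275 + 75 + 75 + 75 = 500
  stock rod 5: 275 = 275
This matches the lower bound, so 5 is optimal.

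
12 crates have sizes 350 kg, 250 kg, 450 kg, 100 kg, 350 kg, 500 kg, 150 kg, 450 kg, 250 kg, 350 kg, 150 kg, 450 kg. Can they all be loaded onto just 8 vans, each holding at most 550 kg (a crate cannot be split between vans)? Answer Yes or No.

A valid assignment using 8 vans:
  van 1: 500 = 500
  van 2: 450 + 100 = 550
  van 3: 450 = 450
  van 4: 450 = 450
  van 5: 350 + 150 = 500
  van 6: 350 + 150 = 500
  van 7: 350 = 350
  van 8: 250 + 250 = 500
Every load is within 550 kg, so 8 vans suffice.

Yes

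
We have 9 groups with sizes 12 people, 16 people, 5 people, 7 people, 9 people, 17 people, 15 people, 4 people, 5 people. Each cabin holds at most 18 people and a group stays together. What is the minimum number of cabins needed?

6

Total = 17 + 16 + 15 + 12 + 9 + 7 + 5 + 5 + 4 = 90 people.
Lower bound: ⌈90/18⌉ = 5 cabins.
A packing using 6 cabins:
  cabin 1: 17 = 17
  cabin 2: 16 = 16
  cabin 3: 15 = 15
  cabin 4: 12 + 5 = 17
  cabin 5: 9 + 7 = 16
  cabin 6: 5 + 4 = 9
No arrangement into 5 cabins stays within capacity, so 6 is optimal.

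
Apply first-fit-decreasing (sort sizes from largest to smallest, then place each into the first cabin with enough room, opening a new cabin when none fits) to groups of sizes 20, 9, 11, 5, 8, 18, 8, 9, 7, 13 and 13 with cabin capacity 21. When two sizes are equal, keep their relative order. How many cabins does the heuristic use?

6

Sorted descending: 20, 18, 13, 13, 11, 9, 9, 8, 8, 7, 5.
  20 → cabin 1 (new)  [load 20/21]
  18 → cabin 2 (new)  [load 18/21]
  13 → cabin 3 (new)  [load 13/21]
  13 → cabin 4 (new)  [load 13/21]
  11 → cabin 5 (new)  [load 11/21]
  9 → cabin 5  [load 20/21]
  9 → cabin 6 (new)  [load 9/21]
  8 → cabin 3  [load 21/21]
  8 → cabin 4  [load 21/21]
  7 → cabin 6  [load 16/21]
  5 → cabin 6  [load 21/21]
6 cabins opened.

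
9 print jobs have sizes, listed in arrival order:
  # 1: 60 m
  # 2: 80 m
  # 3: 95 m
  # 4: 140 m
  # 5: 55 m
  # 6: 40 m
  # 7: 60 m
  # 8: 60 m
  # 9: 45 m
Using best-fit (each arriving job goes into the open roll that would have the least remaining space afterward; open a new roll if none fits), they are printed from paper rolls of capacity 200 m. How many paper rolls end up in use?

  60 → roll 1 (new)  [load 60/200]
  80 → roll 1  [load 140/200]
  95 → roll 2 (new)  [load 95/200]
  140 → roll 3 (new)  [load 140/200]
  55 → roll 1  [load 195/200]
  40 → roll 3  [load 180/200]
  60 → roll 2  [load 155/200]
  60 → roll 4 (new)  [load 60/200]
  45 → roll 2  [load 200/200]
4 paper rolls opened.

4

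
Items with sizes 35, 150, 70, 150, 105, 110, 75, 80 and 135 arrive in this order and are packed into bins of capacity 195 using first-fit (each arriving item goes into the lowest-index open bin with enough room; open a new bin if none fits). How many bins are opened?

  35 → bin 1 (new)  [load 35/195]
  150 → bin 1  [load 185/195]
  70 → bin 2 (new)  [load 70/195]
  150 → bin 3 (new)  [load 150/195]
  105 → bin 2  [load 175/195]
  110 → bin 4 (new)  [load 110/195]
  75 → bin 4  [load 185/195]
  80 → bin 5 (new)  [load 80/195]
  135 → bin 6 (new)  [load 135/195]
6 bins opened.

6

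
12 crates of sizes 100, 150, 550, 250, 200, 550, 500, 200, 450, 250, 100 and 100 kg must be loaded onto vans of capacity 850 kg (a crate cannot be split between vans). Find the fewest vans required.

Total = 550 + 550 + 500 + 450 + 250 + 250 + 200 + 200 + 150 + 100 + 100 + 100 = 3400 kg.
Lower bound: ⌈3400/850⌉ = 4 vans.
A packing using 4 vans:
  van 1: 550 + 200 + 100 = 850
  van 2: 550 + 200 + 100 = 850
  van 3: 500 + 250 + 100 = 850
  van 4: 450 + 250 + 150 = 850
This matches the lower bound, so 4 is optimal.

4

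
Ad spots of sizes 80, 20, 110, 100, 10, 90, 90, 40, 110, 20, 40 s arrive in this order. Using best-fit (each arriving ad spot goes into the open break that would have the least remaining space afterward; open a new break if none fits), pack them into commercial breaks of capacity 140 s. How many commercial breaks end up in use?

6

  80 → break 1 (new)  [load 80/140]
  20 → break 1  [load 100/140]
  110 → break 2 (new)  [load 110/140]
  100 → break 3 (new)  [load 100/140]
  10 → break 2  [load 120/140]
  90 → break 4 (new)  [load 90/140]
  90 → break 5 (new)  [load 90/140]
  40 → break 1  [load 140/140]
  110 → break 6 (new)  [load 110/140]
  20 → break 2  [load 140/140]
  40 → break 3  [load 140/140]
6 commercial breaks opened.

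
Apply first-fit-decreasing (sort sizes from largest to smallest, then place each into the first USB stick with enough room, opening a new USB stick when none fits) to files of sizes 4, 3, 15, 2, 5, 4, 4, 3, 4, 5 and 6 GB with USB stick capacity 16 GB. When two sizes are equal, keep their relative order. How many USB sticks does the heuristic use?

Sorted descending: 15, 6, 5, 5, 4, 4, 4, 4, 3, 3, 2.
  15 → USB stick 1 (new)  [load 15/16]
  6 → USB stick 2 (new)  [load 6/16]
  5 → USB stick 2  [load 11/16]
  5 → USB stick 2  [load 16/16]
  4 → USB stick 3 (new)  [load 4/16]
  4 → USB stick 3  [load 8/16]
  4 → USB stick 3  [load 12/16]
  4 → USB stick 3  [load 16/16]
  3 → USB stick 4 (new)  [load 3/16]
  3 → USB stick 4  [load 6/16]
  2 → USB stick 4  [load 8/16]
4 USB sticks opened.

4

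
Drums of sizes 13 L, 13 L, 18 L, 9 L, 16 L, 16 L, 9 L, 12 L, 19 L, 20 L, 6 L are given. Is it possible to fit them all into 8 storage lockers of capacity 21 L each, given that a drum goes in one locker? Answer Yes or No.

Total = 151 L; ⌈151/21⌉ = 8.
The bound of 8 does not rule out 8, but exhaustive search shows no assignment into 8 storage lockers of capacity 21 L exists — the minimum is 9.

No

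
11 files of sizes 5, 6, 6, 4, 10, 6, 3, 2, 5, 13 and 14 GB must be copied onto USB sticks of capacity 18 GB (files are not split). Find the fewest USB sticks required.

Total = 14 + 13 + 10 + 6 + 6 + 6 + 5 + 5 + 4 + 3 + 2 = 74 GB.
Lower bound: ⌈74/18⌉ = 5 USB sticks.
A packing using 5 USB sticks:
  USB stick 1: 14 + 4 = 18
  USB stick 2: 13 + 5 = 18
  USB stick 3: 10 + 6 + 2 = 18
  USB stick 4: 6 + 6 + 5 = 17
  USB stick 5: 3 = 3
This matches the lower bound, so 5 is optimal.

5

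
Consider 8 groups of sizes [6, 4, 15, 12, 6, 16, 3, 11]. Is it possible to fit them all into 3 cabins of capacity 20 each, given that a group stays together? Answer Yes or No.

Total = 73; ⌈73/20⌉ = 4.
At least 4 cabins are required, but only 3 are allowed.

No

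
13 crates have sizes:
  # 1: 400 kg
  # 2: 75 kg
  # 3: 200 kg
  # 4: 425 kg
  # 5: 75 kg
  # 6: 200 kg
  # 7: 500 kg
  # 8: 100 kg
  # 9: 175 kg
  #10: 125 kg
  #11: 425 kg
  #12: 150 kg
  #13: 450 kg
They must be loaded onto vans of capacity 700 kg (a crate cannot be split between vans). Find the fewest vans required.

Total = 500 + 450 + 425 + 425 + 400 + 200 + 200 + 175 + 150 + 125 + 100 + 75 + 75 = 3300 kg.
Lower bound: ⌈3300/700⌉ = 5 vans.
A packing using 5 vans:
  van 1: 500 + 200 = 700
  van 2: 450 + 200 = 650
  van 3: 425 + 175 + 100 = 700
  van 4: 425 + 150 + 125 = 700
  van 5: 400 + 75 + 75 = 550
This matches the lower bound, so 5 is optimal.

5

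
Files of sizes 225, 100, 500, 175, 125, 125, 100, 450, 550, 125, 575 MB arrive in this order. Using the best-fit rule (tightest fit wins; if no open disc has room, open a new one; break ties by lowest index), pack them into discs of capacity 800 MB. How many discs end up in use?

  225 → disc 1 (new)  [load 225/800]
  100 → disc 1  [load 325/800]
  500 → disc 2 (new)  [load 500/800]
  175 → disc 2  [load 675/800]
  125 → disc 2  [load 800/800]
  125 → disc 1  [load 450/800]
  100 → disc 1  [load 550/800]
  450 → disc 3 (new)  [load 450/800]
  550 → disc 4 (new)  [load 550/800]
  125 → disc 1  [load 675/800]
  575 → disc 5 (new)  [load 575/800]
5 discs opened.

5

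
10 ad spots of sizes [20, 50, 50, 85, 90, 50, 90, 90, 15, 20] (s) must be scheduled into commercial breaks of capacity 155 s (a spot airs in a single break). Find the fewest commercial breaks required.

4

Total = 90 + 90 + 90 + 85 + 50 + 50 + 50 + 20 + 20 + 15 = 560 s.
Lower bound: ⌈560/155⌉ = 4 commercial breaks.
A packing using 4 commercial breaks:
  break 1: 90 + 50 + 15 = 155
  break 2: 90 + 50 = 140
  break 3: 90 + 50 = 140
  break 4: 85 + 20 + 20 = 125
This matches the lower bound, so 4 is optimal.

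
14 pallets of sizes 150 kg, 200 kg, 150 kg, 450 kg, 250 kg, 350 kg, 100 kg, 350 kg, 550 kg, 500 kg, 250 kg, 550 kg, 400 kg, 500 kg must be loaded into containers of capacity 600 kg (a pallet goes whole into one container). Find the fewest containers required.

9

Total = 550 + 550 + 500 + 500 + 450 + 400 + 350 + 350 + 250 + 250 + 200 + 150 + 150 + 100 = 4750 kg.
Lower bound: ⌈4750/600⌉ = 8 containers.
A packing using 9 containers:
  container 1: 550 = 550
  container 2: 550 = 550
  container 3: 500 + 100 = 600
  container 4: 500 = 500
  container 5: 450 + 150 = 600
  container 6: 400 + 200 = 600
  container 7: 350 + 250 = 600
  container 8: 350 + 250 = 600
  container 9: 150 = 150
No arrangement into 8 containers stays within capacity, so 9 is optimal.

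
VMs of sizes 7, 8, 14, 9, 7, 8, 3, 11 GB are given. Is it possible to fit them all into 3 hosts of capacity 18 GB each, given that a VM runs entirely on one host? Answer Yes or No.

Total = 67 GB; ⌈67/18⌉ = 4.
At least 4 hosts are required, but only 3 are allowed.

No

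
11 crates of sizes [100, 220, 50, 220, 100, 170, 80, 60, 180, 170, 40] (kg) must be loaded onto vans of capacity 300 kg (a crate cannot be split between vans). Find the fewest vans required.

Total = 220 + 220 + 180 + 170 + 170 + 100 + 100 + 80 + 60 + 50 + 40 = 1390 kg.
Lower bound: ⌈1390/300⌉ = 5 vans.
A packing using 5 vans:
  van 1: 220 + 80 = 300
  van 2: 220 + 60 = 280
  van 3: 180 + 100 = 280
  van 4: 170 + 100 = 270
  van 5: 170 + 50 + 40 = 260
This matches the lower bound, so 5 is optimal.

5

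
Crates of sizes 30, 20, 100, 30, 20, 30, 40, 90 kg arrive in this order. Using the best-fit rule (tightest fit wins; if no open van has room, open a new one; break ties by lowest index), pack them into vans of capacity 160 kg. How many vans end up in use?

  30 → van 1 (new)  [load 30/160]
  20 → van 1  [load 50/160]
  100 → van 1  [load 150/160]
  30 → van 2 (new)  [load 30/160]
  20 → van 2  [load 50/160]
  30 → van 2  [load 80/160]
  40 → van 2  [load 120/160]
  90 → van 3 (new)  [load 90/160]
3 vans opened.

3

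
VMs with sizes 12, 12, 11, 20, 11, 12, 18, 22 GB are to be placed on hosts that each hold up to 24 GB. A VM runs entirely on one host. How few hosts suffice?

Total = 22 + 20 + 18 + 12 + 12 + 12 + 11 + 11 = 118 GB.
Lower bound: ⌈118/24⌉ = 5 hosts.
A packing using 6 hosts:
  host 1: 22 = 22
  host 2: 20 = 20
  host 3: 18 = 18
  host 4: 12 + 12 = 24
  host 5: 12 + 11 = 23
  host 6: 11 = 11
No arrangement into 5 hosts stays within capacity, so 6 is optimal.

6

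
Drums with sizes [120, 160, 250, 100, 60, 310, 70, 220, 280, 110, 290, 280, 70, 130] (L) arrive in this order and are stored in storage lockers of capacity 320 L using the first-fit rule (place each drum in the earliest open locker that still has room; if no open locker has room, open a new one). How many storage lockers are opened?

  120 → locker 1 (new)  [load 120/320]
  160 → locker 1  [load 280/320]
  250 → locker 2 (new)  [load 250/320]
  100 → locker 3 (new)  [load 100/320]
  60 → locker 2  [load 310/320]
  310 → locker 4 (new)  [load 310/320]
  70 → locker 3  [load 170/320]
  220 → locker 5 (new)  [load 220/320]
  280 → locker 6 (new)  [load 280/320]
  110 → locker 3  [load 280/320]
  290 → locker 7 (new)  [load 290/320]
  280 → locker 8 (new)  [load 280/320]
  70 → locker 5  [load 290/320]
  130 → locker 9 (new)  [load 130/320]
9 storage lockers opened.

9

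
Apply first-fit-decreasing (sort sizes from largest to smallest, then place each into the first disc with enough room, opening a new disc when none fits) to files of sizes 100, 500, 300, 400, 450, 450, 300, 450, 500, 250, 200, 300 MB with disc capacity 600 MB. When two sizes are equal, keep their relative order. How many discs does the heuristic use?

Sorted descending: 500, 500, 450, 450, 450, 400, 300, 300, 300, 250, 200, 100.
  500 → disc 1 (new)  [load 500/600]
  500 → disc 2 (new)  [load 500/600]
  450 → disc 3 (new)  [load 450/600]
  450 → disc 4 (new)  [load 450/600]
  450 → disc 5 (new)  [load 450/600]
  400 → disc 6 (new)  [load 400/600]
  300 → disc 7 (new)  [load 300/600]
  300 → disc 7  [load 600/600]
  300 → disc 8 (new)  [load 300/600]
  250 → disc 8  [load 550/600]
  200 → disc 6  [load 600/600]
  100 → disc 1  [load 600/600]
8 discs opened.

8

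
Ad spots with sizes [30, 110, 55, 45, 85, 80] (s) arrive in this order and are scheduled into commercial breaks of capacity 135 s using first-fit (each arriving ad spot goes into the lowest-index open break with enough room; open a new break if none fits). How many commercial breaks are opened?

4

  30 → break 1 (new)  [load 30/135]
  110 → break 2 (new)  [load 110/135]
  55 → break 1  [load 85/135]
  45 → break 1  [load 130/135]
  85 → break 3 (new)  [load 85/135]
  80 → break 4 (new)  [load 80/135]
4 commercial breaks opened.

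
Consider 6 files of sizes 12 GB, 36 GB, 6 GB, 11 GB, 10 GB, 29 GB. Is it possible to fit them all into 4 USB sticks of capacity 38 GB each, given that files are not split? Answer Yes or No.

Yes

A valid assignment using 3 USB sticks:
  USB stick 1: 36 = 36
  USB stick 2: 29 + 6 = 35
  USB stick 3: 12 + 11 + 10 = 33
That uses only 3 ≤ 4, so 4 USB sticks are enough.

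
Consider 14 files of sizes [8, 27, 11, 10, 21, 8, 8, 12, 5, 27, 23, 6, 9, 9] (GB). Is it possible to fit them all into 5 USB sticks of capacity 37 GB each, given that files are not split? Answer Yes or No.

A valid assignment using 5 USB sticks:
  USB stick 1: 27 + 10 = 37
  USB stick 2: 27 + 9 = 36
  USB stick 3: 23 + 8 + 6 = 37
  USB stick 4: 21 + 11 + 5 = 37
  USB stick 5: 12 + 9 + 8 + 8 = 37
Every load is within 37 GB, so 5 USB sticks suffice.

Yes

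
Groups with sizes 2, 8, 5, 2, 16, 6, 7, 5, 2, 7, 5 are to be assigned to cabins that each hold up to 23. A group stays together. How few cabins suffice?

3

Total = 16 + 8 + 7 + 7 + 6 + 5 + 5 + 5 + 2 + 2 + 2 = 65.
Lower bound: ⌈65/23⌉ = 3 cabins.
A packing using 3 cabins:
  cabin 1: 16 + 7 = 23
  cabin 2: 8 + 7 + 6 + 2 = 23
  cabin 3: 5 + 5 + 5 + 2 + 2 = 19
This matches the lower bound, so 3 is optimal.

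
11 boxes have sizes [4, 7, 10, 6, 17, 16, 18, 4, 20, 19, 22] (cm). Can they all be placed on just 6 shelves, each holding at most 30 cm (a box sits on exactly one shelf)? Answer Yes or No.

A valid assignment using 6 shelves:
  shelf 1: 22 + 7 = 29
  shelf 2: 20 + 10 = 30
  shelf 3: 19 + 6 + 4 = 29
  shelf 4: 18 + 4 = 22
  shelf 5: 17 = 17
  shelf 6: 16 = 16
Every load is within 30 cm, so 6 shelves suffice.

Yes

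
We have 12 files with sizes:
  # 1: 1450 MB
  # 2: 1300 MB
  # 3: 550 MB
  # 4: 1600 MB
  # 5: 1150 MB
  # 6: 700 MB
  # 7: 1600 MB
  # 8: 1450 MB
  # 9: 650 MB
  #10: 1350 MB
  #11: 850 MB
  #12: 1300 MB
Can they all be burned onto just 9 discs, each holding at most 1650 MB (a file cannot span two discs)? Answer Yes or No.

Total = 13950 MB; ⌈13950/1650⌉ = 9.
The bound of 9 does not rule out 9, but exhaustive search shows no assignment into 9 discs of capacity 1650 MB exists — the minimum is 10.

No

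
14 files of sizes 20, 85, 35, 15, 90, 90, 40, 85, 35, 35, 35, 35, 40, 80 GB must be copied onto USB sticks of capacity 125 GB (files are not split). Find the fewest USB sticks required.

Total = 90 + 90 + 85 + 85 + 80 + 40 + 40 + 35 + 35 + 35 + 35 + 35 + 20 + 15 = 720 GB.
Lower bound: ⌈720/125⌉ = 6 USB sticks.
A packing using 6 USB sticks:
  USB stick 1: 90 + 35 = 125
  USB stick 2: 90 + 35 = 125
  USB stick 3: 85 + 40 = 125
  USB stick 4: 85 + 40 = 125
  USB stick 5: 80 + 35 = 115
  USB stick 6: 35 + 35 + 20 + 15 = 105
This matches the lower bound, so 6 is optimal.

6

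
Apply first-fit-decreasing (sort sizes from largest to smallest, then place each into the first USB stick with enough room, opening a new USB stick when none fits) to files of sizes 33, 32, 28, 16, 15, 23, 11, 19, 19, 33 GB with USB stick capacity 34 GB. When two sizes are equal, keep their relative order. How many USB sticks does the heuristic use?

Sorted descending: 33, 33, 32, 28, 23, 19, 19, 16, 15, 11.
  33 → USB stick 1 (new)  [load 33/34]
  33 → USB stick 2 (new)  [load 33/34]
  32 → USB stick 3 (new)  [load 32/34]
  28 → USB stick 4 (new)  [load 28/34]
  23 → USB stick 5 (new)  [load 23/34]
  19 → USB stick 6 (new)  [load 19/34]
  19 → USB stick 7 (new)  [load 19/34]
  16 → USB stick 8 (new)  [load 16/34]
  15 → USB stick 6  [load 34/34]
  11 → USB stick 5  [load 34/34]
8 USB sticks opened.

8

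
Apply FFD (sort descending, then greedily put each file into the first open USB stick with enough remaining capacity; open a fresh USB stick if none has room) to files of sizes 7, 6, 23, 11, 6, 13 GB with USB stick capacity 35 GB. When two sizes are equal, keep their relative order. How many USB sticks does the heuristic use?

2

Sorted descending: 23, 13, 11, 7, 6, 6.
  23 → USB stick 1 (new)  [load 23/35]
  13 → USB stick 2 (new)  [load 13/35]
  11 → USB stick 1  [load 34/35]
  7 → USB stick 2  [load 20/35]
  6 → USB stick 2  [load 26/35]
  6 → USB stick 2  [load 32/35]
2 USB sticks opened.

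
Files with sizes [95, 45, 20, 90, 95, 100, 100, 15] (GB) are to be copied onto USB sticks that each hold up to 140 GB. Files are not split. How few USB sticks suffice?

5

Total = 100 + 100 + 95 + 95 + 90 + 45 + 20 + 15 = 560 GB.
Lower bound: ⌈560/140⌉ = 4 USB sticks.
Also, 5 files each exceed 70 GB, and no two of those can share a USB stick, so at least 5 USB sticks are needed.
A packing using 5 USB sticks:
  USB stick 1: 100 + 20 + 15 = 135
  USB stick 2: 100 = 100
  USB stick 3: 95 + 45 = 140
  USB stick 4: 95 = 95
  USB stick 5: 90 = 90
This matches the lower bound, so 5 is optimal.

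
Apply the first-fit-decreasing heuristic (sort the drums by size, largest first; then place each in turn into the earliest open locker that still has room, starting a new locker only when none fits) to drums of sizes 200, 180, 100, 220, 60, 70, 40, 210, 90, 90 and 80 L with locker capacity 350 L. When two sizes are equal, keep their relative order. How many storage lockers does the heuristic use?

4

Sorted descending: 220, 210, 200, 180, 100, 90, 90, 80, 70, 60, 40.
  220 → locker 1 (new)  [load 220/350]
  210 → locker 2 (new)  [load 210/350]
  200 → locker 3 (new)  [load 200/350]
  180 → locker 4 (new)  [load 180/350]
  100 → locker 1  [load 320/350]
  90 → locker 2  [load 300/350]
  90 → locker 3  [load 290/350]
  80 → locker 4  [load 260/350]
  70 → locker 4  [load 330/350]
  60 → locker 3  [load 350/350]
  40 → locker 2  [load 340/350]
4 storage lockers opened.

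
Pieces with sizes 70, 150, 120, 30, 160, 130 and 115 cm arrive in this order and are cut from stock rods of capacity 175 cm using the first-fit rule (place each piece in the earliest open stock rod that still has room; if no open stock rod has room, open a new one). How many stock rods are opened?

  70 → stock rod 1 (new)  [load 70/175]
  150 → stock rod 2 (new)  [load 150/175]
  120 → stock rod 3 (new)  [load 120/175]
  30 → stock rod 1  [load 100/175]
  160 → stock rod 4 (new)  [load 160/175]
  130 → stock rod 5 (new)  [load 130/175]
  115 → stock rod 6 (new)  [load 115/175]
6 stock rods opened.

6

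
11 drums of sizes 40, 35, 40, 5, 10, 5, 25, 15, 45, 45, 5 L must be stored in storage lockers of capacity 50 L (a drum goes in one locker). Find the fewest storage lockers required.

Total = 45 + 45 + 40 + 40 + 35 + 25 + 15 + 10 + 5 + 5 + 5 = 270 L.
Lower bound: ⌈270/50⌉ = 6 storage lockers.
A packing using 6 storage lockers:
  locker 1: 45 + 5 = 50
  locker 2: 45 + 5 = 50
  locker 3: 40 + 10 = 50
  locker 4: 40 + 5 = 45
  locker 5: 35 + 15 = 50
  locker 6: 25 = 25
This matches the lower bound, so 6 is optimal.

6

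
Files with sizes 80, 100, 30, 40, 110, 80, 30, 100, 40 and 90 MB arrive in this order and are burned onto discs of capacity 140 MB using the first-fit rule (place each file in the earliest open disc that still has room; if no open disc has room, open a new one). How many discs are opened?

6

  80 → disc 1 (new)  [load 80/140]
  100 → disc 2 (new)  [load 100/140]
  30 → disc 1  [load 110/140]
  40 → disc 2  [load 140/140]
  110 → disc 3 (new)  [load 110/140]
  80 → disc 4 (new)  [load 80/140]
  30 → disc 1  [load 140/140]
  100 → disc 5 (new)  [load 100/140]
  40 → disc 4  [load 120/140]
  90 → disc 6 (new)  [load 90/140]
6 discs opened.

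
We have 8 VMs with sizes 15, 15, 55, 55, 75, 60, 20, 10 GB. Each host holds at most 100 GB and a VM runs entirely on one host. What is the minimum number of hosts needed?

4

Total = 75 + 60 + 55 + 55 + 20 + 15 + 15 + 10 = 305 GB.
Lower bound: ⌈305/100⌉ = 4 hosts.
A packing using 4 hosts:
  host 1: 75 + 20 = 95
  host 2: 60 + 15 + 15 + 10 = 100
  host 3: 55 = 55
  host 4: 55 = 55
This matches the lower bound, so 4 is optimal.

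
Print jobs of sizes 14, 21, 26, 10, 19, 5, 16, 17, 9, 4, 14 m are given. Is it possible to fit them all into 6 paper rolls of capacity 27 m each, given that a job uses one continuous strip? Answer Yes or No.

No

Total = 155 m; ⌈155/27⌉ = 6.
7 print jobs each exceed half the capacity and cannot share a roll, forcing at least 7 paper rolls.
At least 7 paper rolls are required, but only 6 are allowed.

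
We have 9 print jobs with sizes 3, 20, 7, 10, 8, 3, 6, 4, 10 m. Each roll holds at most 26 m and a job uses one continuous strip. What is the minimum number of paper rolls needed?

Total = 20 + 10 + 10 + 8 + 7 + 6 + 4 + 3 + 3 = 71 m.
Lower bound: ⌈71/26⌉ = 3 paper rolls.
A packing using 3 paper rolls:
  roll 1: 20 + 6 = 26
  roll 2: 10 + 10 + 4 = 24
  roll 3: 8 + 7 + 3 + 3 = 21
This matches the lower bound, so 3 is optimal.

3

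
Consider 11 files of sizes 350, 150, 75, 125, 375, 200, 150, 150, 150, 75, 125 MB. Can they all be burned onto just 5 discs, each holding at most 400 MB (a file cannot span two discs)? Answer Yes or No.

No

Total = 1925 MB; ⌈1925/400⌉ = 5.
The bound of 5 does not rule out 5, but exhaustive search shows no assignment into 5 discs of capacity 400 MB exists — the minimum is 6.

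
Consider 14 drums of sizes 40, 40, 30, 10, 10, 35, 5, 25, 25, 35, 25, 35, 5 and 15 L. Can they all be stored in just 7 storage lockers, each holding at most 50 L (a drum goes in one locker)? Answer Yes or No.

Total = 335 L; ⌈335/50⌉ = 7.
The bound of 7 does not rule out 7, but exhaustive search shows no assignment into 7 storage lockers of capacity 50 L exists — the minimum is 8.

No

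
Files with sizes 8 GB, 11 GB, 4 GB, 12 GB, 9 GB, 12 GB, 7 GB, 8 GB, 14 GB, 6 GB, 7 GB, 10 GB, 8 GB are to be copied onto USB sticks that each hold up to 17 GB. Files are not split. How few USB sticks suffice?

8

Total = 14 + 12 + 12 + 11 + 10 + 9 + 8 + 8 + 8 + 7 + 7 + 6 + 4 = 116 GB.
Lower bound: ⌈116/17⌉ = 7 USB sticks.
A packing using 8 USB sticks:
  USB stick 1: 14 = 14
  USB stick 2: 12 + 4 = 16
  USB stick 3: 12 = 12
  USB stick 4: 11 + 6 = 17
  USB stick 5: 10 + 7 = 17
  USB stick 6: 9 + 8 = 17
  USB stick 7: 8 + 8 = 16
  USB stick 8: 7 = 7
No arrangement into 7 USB sticks stays within capacity, so 8 is optimal.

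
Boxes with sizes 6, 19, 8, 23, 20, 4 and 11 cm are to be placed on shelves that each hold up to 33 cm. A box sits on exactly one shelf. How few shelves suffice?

Total = 23 + 20 + 19 + 11 + 8 + 6 + 4 = 91 cm.
Lower bound: ⌈91/33⌉ = 3 shelves.
A packing using 3 shelves:
  shelf 1: 23 + 8 = 31
  shelf 2: 20 + 11 = 31
  shelf 3: 19 + 6 + 4 = 29
This matches the lower bound, so 3 is optimal.

3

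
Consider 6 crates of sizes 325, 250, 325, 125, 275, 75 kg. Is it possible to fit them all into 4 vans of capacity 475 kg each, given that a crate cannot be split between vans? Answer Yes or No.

Yes

A valid assignment using 4 vans:
  van 1: 325 + 125 = 450
  van 2: 325 + 75 = 400
  van 3: 275 = 275
  van 4: 250 = 250
Every load is within 475 kg, so 4 vans suffice.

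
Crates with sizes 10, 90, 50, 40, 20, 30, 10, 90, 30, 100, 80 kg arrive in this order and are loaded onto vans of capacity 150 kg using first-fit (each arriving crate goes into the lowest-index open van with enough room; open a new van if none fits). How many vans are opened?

5

  10 → van 1 (new)  [load 10/150]
  90 → van 1  [load 100/150]
  50 → van 1  [load 150/150]
  40 → van 2 (new)  [load 40/150]
  20 → van 2  [load 60/150]
  30 → van 2  [load 90/150]
  10 → van 2  [load 100/150]
  90 → van 3 (new)  [load 90/150]
  30 → van 2  [load 130/150]
  100 → van 4 (new)  [load 100/150]
  80 → van 5 (new)  [load 80/150]
5 vans opened.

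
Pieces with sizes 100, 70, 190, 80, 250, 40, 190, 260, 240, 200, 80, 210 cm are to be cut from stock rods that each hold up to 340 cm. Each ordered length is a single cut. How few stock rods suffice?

Total = 260 + 250 + 240 + 210 + 200 + 190 + 190 + 100 + 80 + 80 + 70 + 40 = 1910 cm.
Lower bound: ⌈1910/340⌉ = 6 stock rods.
Also, 7 pieces each exceed 170 cm, and no two of those can share a stock rod, so at least 7 stock rods are needed.
A packing using 7 stock rods:
  stock rod 1: 260 + 80 = 340
  stock rod 2: 250 + 80 = 330
  stock rod 3: 240 + 100 = 340
  stock rod 4: 210 + 70 + 40 = 320
  stock rod 5: 200 = 200
  stock rod 6: 190 = 190
  stock rod 7: 190 = 190
This matches the lower bound, so 7 is optimal.

7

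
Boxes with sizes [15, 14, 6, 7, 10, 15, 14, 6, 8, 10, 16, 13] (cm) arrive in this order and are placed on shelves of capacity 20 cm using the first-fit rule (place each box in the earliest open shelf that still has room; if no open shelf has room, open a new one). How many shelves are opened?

  15 → shelf 1 (new)  [load 15/20]
  14 → shelf 2 (new)  [load 14/20]
  6 → shelf 2  [load 20/20]
  7 → shelf 3 (new)  [load 7/20]
  10 → shelf 3  [load 17/20]
  15 → shelf 4 (new)  [load 15/20]
  14 → shelf 5 (new)  [load 14/20]
  6 → shelf 5  [load 20/20]
  8 → shelf 6 (new)  [load 8/20]
  10 → shelf 6  [load 18/20]
  16 → shelf 7 (new)  [load 16/20]
  13 → shelf 8 (new)  [load 13/20]
8 shelves opened.

8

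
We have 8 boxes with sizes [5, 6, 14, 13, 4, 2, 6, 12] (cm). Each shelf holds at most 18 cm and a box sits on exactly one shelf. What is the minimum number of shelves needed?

Total = 14 + 13 + 12 + 6 + 6 + 5 + 4 + 2 = 62 cm.
Lower bound: ⌈62/18⌉ = 4 shelves.
A packing using 4 shelves:
  shelf 1: 14 + 4 = 18
  shelf 2: 13 + 5 = 18
  shelf 3: 12 + 6 = 18
  shelf 4: 6 + 2 = 8
This matches the lower bound, so 4 is optimal.

4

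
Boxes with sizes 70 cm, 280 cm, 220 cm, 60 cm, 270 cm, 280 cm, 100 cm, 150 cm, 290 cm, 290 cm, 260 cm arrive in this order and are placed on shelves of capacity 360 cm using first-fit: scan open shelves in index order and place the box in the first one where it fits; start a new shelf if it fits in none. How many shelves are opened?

  70 → shelf 1 (new)  [load 70/360]
  280 → shelf 1  [load 350/360]
  220 → shelf 2 (new)  [load 220/360]
  60 → shelf 2  [load 280/360]
  270 → shelf 3 (new)  [load 270/360]
  280 → shelf 4 (new)  [load 280/360]
  100 → shelf 5 (new)  [load 100/360]
  150 → shelf 5  [load 250/360]
  290 → shelf 6 (new)  [load 290/360]
  290 → shelf 7 (new)  [load 290/360]
  260 → shelf 8 (new)  [load 260/360]
8 shelves opened.

8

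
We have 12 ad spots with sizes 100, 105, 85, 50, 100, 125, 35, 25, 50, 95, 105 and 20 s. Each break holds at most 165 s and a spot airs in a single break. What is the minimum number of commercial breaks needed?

7

Total = 125 + 105 + 105 + 100 + 100 + 95 + 85 + 50 + 50 + 35 + 25 + 20 = 895 s.
Lower bound: ⌈895/165⌉ = 6 commercial breaks.
Also, 7 ad spots each exceed 165/2 s, and no two of those can share a break, so at least 7 commercial breaks are needed.
A packing using 7 commercial breaks:
  break 1: 125 + 35 = 160
  break 2: 105 + 50 = 155
  break 3: 105 + 50 = 155
  break 4: 100 + 25 + 20 = 145
  break 5: 100 = 100
  break 6: 95 = 95
  break 7: 85 = 85
This matches the lower bound, so 7 is optimal.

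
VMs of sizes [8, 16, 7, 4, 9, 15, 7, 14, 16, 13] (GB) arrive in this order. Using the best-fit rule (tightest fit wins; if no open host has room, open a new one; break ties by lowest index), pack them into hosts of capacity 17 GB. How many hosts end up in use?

8

  8 → host 1 (new)  [load 8/17]
  16 → host 2 (new)  [load 16/17]
  7 → host 1  [load 15/17]
  4 → host 3 (new)  [load 4/17]
  9 → host 3  [load 13/17]
  15 → host 4 (new)  [load 15/17]
  7 → host 5 (new)  [load 7/17]
  14 → host 6 (new)  [load 14/17]
  16 → host 7 (new)  [load 16/17]
  13 → host 8 (new)  [load 13/17]
8 hosts opened.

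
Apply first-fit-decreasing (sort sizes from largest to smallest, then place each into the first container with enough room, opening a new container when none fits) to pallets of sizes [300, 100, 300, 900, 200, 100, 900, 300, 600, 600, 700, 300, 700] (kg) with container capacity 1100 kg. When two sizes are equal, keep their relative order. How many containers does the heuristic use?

6

Sorted descending: 900, 900, 700, 700, 600, 600, 300, 300, 300, 300, 200, 100, 100.
  900 → container 1 (new)  [load 900/1100]
  900 → container 2 (new)  [load 900/1100]
  700 → container 3 (new)  [load 700/1100]
  700 → container 4 (new)  [load 700/1100]
  600 → container 5 (new)  [load 600/1100]
  600 → container 6 (new)  [load 600/1100]
  300 → container 3  [load 1000/1100]
  300 → container 4  [load 1000/1100]
  300 → container 5  [load 900/1100]
  300 → container 6  [load 900/1100]
  200 → container 1  [load 1100/1100]
  100 → container 2  [load 1000/1100]
  100 → container 2  [load 1100/1100]
6 containers opened.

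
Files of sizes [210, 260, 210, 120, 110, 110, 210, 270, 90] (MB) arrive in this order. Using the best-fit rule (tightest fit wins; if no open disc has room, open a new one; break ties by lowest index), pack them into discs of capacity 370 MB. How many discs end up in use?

  210 → disc 1 (new)  [load 210/370]
  260 → disc 2 (new)  [load 260/370]
  210 → disc 3 (new)  [load 210/370]
  120 → disc 1  [load 330/370]
  110 → disc 2  [load 370/370]
  110 → disc 3  [load 320/370]
  210 → disc 4 (new)  [load 210/370]
  270 → disc 5 (new)  [load 270/370]
  90 → disc 5  [load 360/370]
5 discs opened.

5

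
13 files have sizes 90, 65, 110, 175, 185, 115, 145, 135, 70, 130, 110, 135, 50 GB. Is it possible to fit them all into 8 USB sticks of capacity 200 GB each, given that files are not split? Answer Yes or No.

No

Total = 1515 GB; ⌈1515/200⌉ = 8.
9 files each exceed half the capacity and cannot share a USB stick, forcing at least 9 USB sticks.
At least 9 USB sticks are required, but only 8 are allowed.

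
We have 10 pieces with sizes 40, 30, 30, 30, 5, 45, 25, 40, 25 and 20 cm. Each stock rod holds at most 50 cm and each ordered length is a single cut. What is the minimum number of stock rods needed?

7

Total = 45 + 40 + 40 + 30 + 30 + 30 + 25 + 25 + 20 + 5 = 290 cm.
Lower bound: ⌈290/50⌉ = 6 stock rods.
A packing using 7 stock rods:
  stock rod 1: 45 + 5 = 50
  stock rod 2: 40 = 40
  stock rod 3: 40 = 40
  stock rod 4: 30 + 20 = 50
  stock rod 5: 30 = 30
  stock rod 6: 30 = 30
  stock rod 7: 25 + 25 = 50
No arrangement into 6 stock rods stays within capacity, so 7 is optimal.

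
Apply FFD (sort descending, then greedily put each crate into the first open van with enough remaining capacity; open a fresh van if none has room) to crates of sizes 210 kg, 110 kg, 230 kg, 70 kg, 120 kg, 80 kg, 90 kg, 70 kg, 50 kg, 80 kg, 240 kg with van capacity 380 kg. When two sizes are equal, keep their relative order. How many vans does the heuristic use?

4

Sorted descending: 240, 230, 210, 120, 110, 90, 80, 80, 70, 70, 50.
  240 → van 1 (new)  [load 240/380]
  230 → van 2 (new)  [load 230/380]
  210 → van 3 (new)  [load 210/380]
  120 → van 1  [load 360/380]
  110 → van 2  [load 340/380]
  90 → van 3  [load 300/380]
  80 → van 3  [load 380/380]
  80 → van 4 (new)  [load 80/380]
  70 → van 4  [load 150/380]
  70 → van 4  [load 220/380]
  50 → van 4  [load 270/380]
4 vans opened.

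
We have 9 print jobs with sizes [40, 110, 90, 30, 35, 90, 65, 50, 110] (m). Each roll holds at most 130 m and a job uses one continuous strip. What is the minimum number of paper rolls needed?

Total = 110 + 110 + 90 + 90 + 65 + 50 + 40 + 35 + 30 = 620 m.
Lower bound: ⌈620/130⌉ = 5 paper rolls.
A packing using 6 paper rolls:
  roll 1: 110 = 110
  roll 2: 110 = 110
  roll 3: 90 + 40 = 130
  roll 4: 90 + 35 = 125
  roll 5: 65 + 50 = 115
  roll 6: 30 = 30
No arrangement into 5 paper rolls stays within capacity, so 6 is optimal.

6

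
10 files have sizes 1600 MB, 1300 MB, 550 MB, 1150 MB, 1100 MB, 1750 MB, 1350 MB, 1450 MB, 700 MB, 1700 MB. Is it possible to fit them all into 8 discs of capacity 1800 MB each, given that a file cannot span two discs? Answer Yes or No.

Yes

A valid assignment using 8 discs:
  disc 1: 1750 = 1750
  disc 2: 1700 = 1700
  disc 3: 1600 = 1600
  disc 4: 1450 = 1450
  disc 5: 1350 = 1350
  disc 6: 1300 = 1300
  disc 7: 1150 + 550 = 1700
  disc 8: 1100 + 700 = 1800
Every load is within 1800 MB, so 8 discs suffice.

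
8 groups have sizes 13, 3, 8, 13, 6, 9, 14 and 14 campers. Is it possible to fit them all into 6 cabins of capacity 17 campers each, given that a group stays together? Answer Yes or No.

A valid assignment using 6 cabins:
  cabin 1: 14 + 3 = 17
  cabin 2: 14 = 14
  cabin 3: 13 = 13
  cabin 4: 13 = 13
  cabin 5: 9 + 8 = 17
  cabin 6: 6 = 6
Every load is within 17 campers, so 6 cabins suffice.

Yes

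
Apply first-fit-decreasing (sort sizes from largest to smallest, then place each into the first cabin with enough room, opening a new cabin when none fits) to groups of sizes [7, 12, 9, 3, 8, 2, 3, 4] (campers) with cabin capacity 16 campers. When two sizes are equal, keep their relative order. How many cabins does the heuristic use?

3

Sorted descending: 12, 9, 8, 7, 4, 3, 3, 2.
  12 → cabin 1 (new)  [load 12/16]
  9 → cabin 2 (new)  [load 9/16]
  8 → cabin 3 (new)  [load 8/16]
  7 → cabin 2  [load 16/16]
  4 → cabin 1  [load 16/16]
  3 → cabin 3  [load 11/16]
  3 → cabin 3  [load 14/16]
  2 → cabin 3  [load 16/16]
3 cabins opened.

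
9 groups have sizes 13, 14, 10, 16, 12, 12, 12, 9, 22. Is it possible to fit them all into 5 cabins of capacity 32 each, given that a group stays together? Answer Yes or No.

Yes

A valid assignment using 5 cabins:
  cabin 1: 22 + 10 = 32
  cabin 2: 16 + 14 = 30
  cabin 3: 13 + 12 = 25
  cabin 4: 12 + 12 = 24
  cabin 5: 9 = 9
Every load is within 32, so 5 cabins suffice.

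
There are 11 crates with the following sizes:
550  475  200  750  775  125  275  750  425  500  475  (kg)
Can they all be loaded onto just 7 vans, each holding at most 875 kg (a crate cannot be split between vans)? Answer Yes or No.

Total = 5300 kg; ⌈5300/875⌉ = 7.
The bound of 7 does not rule out 7, but exhaustive search shows no assignment into 7 vans of capacity 875 kg exists — the minimum is 8.

No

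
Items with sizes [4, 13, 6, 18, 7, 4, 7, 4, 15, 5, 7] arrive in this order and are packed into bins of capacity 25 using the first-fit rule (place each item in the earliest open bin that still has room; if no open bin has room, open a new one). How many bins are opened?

  4 → bin 1 (new)  [load 4/25]
  13 → bin 1  [load 17/25]
  6 → bin 1  [load 23/25]
  18 → bin 2 (new)  [load 18/25]
  7 → bin 2  [load 25/25]
  4 → bin 3 (new)  [load 4/25]
  7 → bin 3  [load 11/25]
  4 → bin 3  [load 15/25]
  15 → bin 4 (new)  [load 15/25]
  5 → bin 3  [load 20/25]
  7 → bin 4  [load 22/25]
4 bins opened.

4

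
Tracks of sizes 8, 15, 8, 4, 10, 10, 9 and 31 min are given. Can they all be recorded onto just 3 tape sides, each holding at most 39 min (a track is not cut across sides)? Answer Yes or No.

A valid assignment using 3 tape sides:
  side 1: 31 + 8 = 39
  side 2: 15 + 10 + 10 + 4 = 39
  side 3: 9 + 8 = 17
Every load is within 39 min, so 3 tape sides suffice.

Yes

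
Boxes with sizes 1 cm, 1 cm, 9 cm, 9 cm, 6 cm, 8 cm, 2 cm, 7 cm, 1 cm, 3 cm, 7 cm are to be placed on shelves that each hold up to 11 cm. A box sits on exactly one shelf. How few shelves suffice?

Total = 9 + 9 + 8 + 7 + 7 + 6 + 3 + 2 + 1 + 1 + 1 = 54 cm.
Lower bound: ⌈54/11⌉ = 5 shelves.
Also, 6 boxes each exceed 11/2 cm, and no two of those can share a shelf, so at least 6 shelves are needed.
A packing using 6 shelves:
  shelf 1: 9 + 2 = 11
  shelf 2: 9 + 1 + 1 = 11
  shelf 3: 8 + 3 = 11
  shelf 4: 7 + 1 = 8
  shelf 5: 7 = 7
  shelf 6: 6 = 6
This matches the lower bound, so 6 is optimal.

6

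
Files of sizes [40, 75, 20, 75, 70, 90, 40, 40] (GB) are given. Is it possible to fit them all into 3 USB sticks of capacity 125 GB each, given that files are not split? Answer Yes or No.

Total = 450 GB; ⌈450/125⌉ = 4.
At least 4 USB sticks are required, but only 3 are allowed.

No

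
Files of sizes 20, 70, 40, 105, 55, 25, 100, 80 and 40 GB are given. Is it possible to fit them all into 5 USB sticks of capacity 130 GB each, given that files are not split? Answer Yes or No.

Yes

A valid assignment using 5 USB sticks:
  USB stick 1: 105 + 25 = 130
  USB stick 2: 100 + 20 = 120
  USB stick 3: 80 + 40 = 120
  USB stick 4: 70 + 55 = 125
  USB stick 5: 40 = 40
Every load is within 130 GB, so 5 USB sticks suffice.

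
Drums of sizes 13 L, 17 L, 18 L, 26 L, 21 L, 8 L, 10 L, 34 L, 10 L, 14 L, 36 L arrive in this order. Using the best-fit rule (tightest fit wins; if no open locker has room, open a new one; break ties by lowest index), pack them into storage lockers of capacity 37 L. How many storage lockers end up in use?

7

  13 → locker 1 (new)  [load 13/37]
  17 → locker 1  [load 30/37]
  18 → locker 2 (new)  [load 18/37]
  26 → locker 3 (new)  [load 26/37]
  21 → locker 4 (new)  [load 21/37]
  8 → locker 3  [load 34/37]
  10 → locker 4  [load 31/37]
  34 → locker 5 (new)  [load 34/37]
  10 → locker 2  [load 28/37]
  14 → locker 6 (new)  [load 14/37]
  36 → locker 7 (new)  [load 36/37]
7 storage lockers opened.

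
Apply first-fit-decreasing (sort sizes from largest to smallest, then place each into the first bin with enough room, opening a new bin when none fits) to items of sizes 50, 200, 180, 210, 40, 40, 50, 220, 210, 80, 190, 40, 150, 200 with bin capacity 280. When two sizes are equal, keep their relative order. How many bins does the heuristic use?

8

Sorted descending: 220, 210, 210, 200, 200, 190, 180, 150, 80, 50, 50, 40, 40, 40.
  220 → bin 1 (new)  [load 220/280]
  210 → bin 2 (new)  [load 210/280]
  210 → bin 3 (new)  [load 210/280]
  200 → bin 4 (new)  [load 200/280]
  200 → bin 5 (new)  [load 200/280]
  190 → bin 6 (new)  [load 190/280]
  180 → bin 7 (new)  [load 180/280]
  150 → bin 8 (new)  [load 150/280]
  80 → bin 4  [load 280/280]
  50 → bin 1  [load 270/280]
  50 → bin 2  [load 260/280]
  40 → bin 3  [load 250/280]
  40 → bin 5  [load 240/280]
  40 → bin 5  [load 280/280]
8 bins opened.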